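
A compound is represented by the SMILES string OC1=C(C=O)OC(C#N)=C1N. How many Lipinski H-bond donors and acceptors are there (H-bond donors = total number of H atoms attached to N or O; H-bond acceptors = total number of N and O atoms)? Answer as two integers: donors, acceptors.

3, 5

Donors: find every N or O and count the H atoms it carries.
  atom 1 (O): bond orders sum to 1 → 1 H
  atom 5 (O): bond orders sum to 2 → 0 H
  atom 6 (O): bond orders sum to 2 → 0 H
  atom 9 (N): bond orders sum to 3 → 0 H
  atom 11 (N): bond orders sum to 1 → 2 H
Lipinski HBD = 3.
Acceptors: N atoms = 2, O atoms = 3 → HBA = 5.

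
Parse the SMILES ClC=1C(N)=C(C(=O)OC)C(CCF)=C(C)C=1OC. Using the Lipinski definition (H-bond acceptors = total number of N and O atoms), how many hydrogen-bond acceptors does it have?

N atoms: 1; O atoms: 3.
Lipinski HBA = 1 + 3 = 4.

4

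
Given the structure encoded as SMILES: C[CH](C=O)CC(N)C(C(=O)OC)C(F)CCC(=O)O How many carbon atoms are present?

12

Count every carbon token in the SMILES (each C, including those in ring-closure positions and inside branches).
Carbon count: 12.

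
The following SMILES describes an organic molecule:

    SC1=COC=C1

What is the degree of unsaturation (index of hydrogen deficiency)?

3

Molecular formula: C4H4OS.
DoU = (2C + 2 + N − H − X) / 2, where X is the halogen count and O/S are ignored.
    = (2·4 + 2 + 0 − 4 − 0) / 2 = 6 / 2 = 3.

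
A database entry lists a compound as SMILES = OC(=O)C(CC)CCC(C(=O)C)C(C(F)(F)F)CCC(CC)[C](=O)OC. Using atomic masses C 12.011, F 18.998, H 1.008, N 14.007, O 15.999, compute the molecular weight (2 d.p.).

First, the molecular formula is C18H29F3O5 (counting implicit H from valence).
  C: 18 × 12.011 = 216.198
  F: 3 × 18.998 = 56.994
  H: 29 × 1.008 = 29.232
  O: 5 × 15.999 = 79.995
Sum: 18×12.011 + 3×18.998 + 29×1.008 + 5×15.999 = 382.419 → 382.42 g/mol.

382.42 g/mol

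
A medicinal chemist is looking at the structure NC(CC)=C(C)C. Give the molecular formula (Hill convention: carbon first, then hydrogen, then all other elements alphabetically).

Walk through each heavy atom and fill implicit hydrogens from standard valence (C 4, N 3, O 2, S 2, halogen 1):
  atom 1: N, bond orders sum to 1 (valence 3) → 2 H
  atom 2: C, bond orders sum to 4 (valence 4) → 0 H
  atom 3: C, bond orders sum to 2 (valence 4) → 2 H
  atom 4: C, bond orders sum to 1 (valence 4) → 3 H
  atom 5: C, bond orders sum to 4 (valence 4) → 0 H
  atom 6: C, bond orders sum to 1 (valence 4) → 3 H
  atom 7: C, bond orders sum to 1 (valence 4) → 3 H
Totals → C:6, H:13, N:1.
In Hill order: C6H13N.

C6H13N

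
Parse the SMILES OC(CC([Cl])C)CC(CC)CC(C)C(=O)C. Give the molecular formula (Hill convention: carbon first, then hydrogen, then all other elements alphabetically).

C13H25ClO2

Walk through each heavy atom and fill implicit hydrogens from standard valence (C 4, N 3, O 2, S 2, halogen 1):
  atom 1: O, bond orders sum to 1 (valence 2) → 1 H
  atom 2: C, bond orders sum to 3 (valence 4) → 1 H
  atom 3: C, bond orders sum to 2 (valence 4) → 2 H
  atom 4: C, bond orders sum to 3 (valence 4) → 1 H
  atom 5: Cl with explicit H count 0
  atom 6: C, bond orders sum to 1 (valence 4) → 3 H
  atom 7: C, bond orders sum to 2 (valence 4) → 2 H
  atom 8: C, bond orders sum to 3 (valence 4) → 1 H
  atom 9: C, bond orders sum to 2 (valence 4) → 2 H
  atom 10: C, bond orders sum to 1 (valence 4) → 3 H
  atom 11: C, bond orders sum to 2 (valence 4) → 2 H
  atom 12: C, bond orders sum to 3 (valence 4) → 1 H
  atom 13: C, bond orders sum to 1 (valence 4) → 3 H
  atom 14: C, bond orders sum to 4 (valence 4) → 0 H
  atom 15: O, bond orders sum to 2 (valence 2) → 0 H
  atom 16: C, bond orders sum to 1 (valence 4) → 3 H
Totals → C:13, H:25, Cl:1, O:2.
In Hill order: C13H25ClO2.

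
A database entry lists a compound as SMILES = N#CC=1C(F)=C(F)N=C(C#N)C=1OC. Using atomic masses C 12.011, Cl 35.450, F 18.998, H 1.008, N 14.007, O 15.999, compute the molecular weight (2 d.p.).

First, the molecular formula is C8H3F2N3O (counting implicit H from valence).
  C: 8 × 12.011 = 96.088
  F: 2 × 18.998 = 37.996
  H: 3 × 1.008 = 3.024
  N: 3 × 14.007 = 42.021
  O: 1 × 15.999 = 15.999
Sum: 8×12.011 + 2×18.998 + 3×1.008 + 3×14.007 + 1×15.999 = 195.128 → 195.13 g/mol.

195.13 g/mol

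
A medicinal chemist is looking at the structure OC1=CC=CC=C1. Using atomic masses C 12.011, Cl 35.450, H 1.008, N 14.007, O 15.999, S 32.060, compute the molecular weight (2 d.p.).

94.11 g/mol

First, the molecular formula is C6H6O (counting implicit H from valence).
  C: 6 × 12.011 = 72.066
  H: 6 × 1.008 = 6.048
  O: 1 × 15.999 = 15.999
Sum: 6×12.011 + 6×1.008 + 1×15.999 = 94.113 → 94.11 g/mol.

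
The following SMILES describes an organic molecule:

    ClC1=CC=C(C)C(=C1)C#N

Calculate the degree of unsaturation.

6

Degree of unsaturation = (number of rings) + (number of π bonds).
Ring closures in the SMILES: 1.
π bonds: 3 double bonds (each 1 DoU), 1 triple bond (each 2 DoU) → 5 DoU from unsaturation.
Total DoU = 1 + 5 = 6.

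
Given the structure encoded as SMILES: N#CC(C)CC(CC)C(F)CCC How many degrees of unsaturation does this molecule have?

Molecular formula: C11H20FN.
DoU = (2C + 2 + N − H − X) / 2, where X is the halogen count and O/S are ignored.
    = (2·11 + 2 + 1 − 20 − 1) / 2 = 4 / 2 = 2.

2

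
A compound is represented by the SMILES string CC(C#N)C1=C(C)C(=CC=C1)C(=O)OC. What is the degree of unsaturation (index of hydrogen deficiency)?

Degree of unsaturation = (number of rings) + (number of π bonds).
Ring closures in the SMILES: 1.
π bonds: 4 double bonds (each 1 DoU), 1 triple bond (each 2 DoU) → 6 DoU from unsaturation.
Total DoU = 1 + 6 = 7.

7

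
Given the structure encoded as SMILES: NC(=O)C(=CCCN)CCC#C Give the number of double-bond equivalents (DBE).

4

Degree of unsaturation = (number of rings) + (number of π bonds).
Ring closures in the SMILES: 0.
π bonds: 2 double bonds (each 1 DoU), 1 triple bond (each 2 DoU) → 4 DoU from unsaturation.
Total DoU = 0 + 4 = 4.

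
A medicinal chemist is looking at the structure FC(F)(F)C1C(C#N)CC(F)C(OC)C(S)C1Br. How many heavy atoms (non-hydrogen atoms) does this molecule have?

18

Every atom symbol written in the SMILES (organic subset) is one heavy atom; implicit H are not written.
Heavy atoms by element → Br:1, C:10, F:4, N:1, O:1, S:1.
Total: 18.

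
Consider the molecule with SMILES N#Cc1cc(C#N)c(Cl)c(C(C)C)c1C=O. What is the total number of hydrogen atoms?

9

Walk through each heavy atom and fill implicit hydrogens from standard valence (C 4, N 3, O 2, S 2, halogen 1); for lowercase aromatic atoms, an aromatic c carries 1 H when it has two neighbours and 0 H with three, and aromatic n carries 0 H:
  atom 1: N, bond orders sum to 3 (valence 3) → 0 H
  atom 2: C, bond orders sum to 4 (valence 4) → 0 H
  atom 3: aromatic c, 3 neighbours → 0 H
  atom 4: aromatic c, 2 neighbours → 1 H
  atom 5: aromatic c, 3 neighbours → 0 H
  atom 6: C, bond orders sum to 4 (valence 4) → 0 H
  atom 7: N, bond orders sum to 3 (valence 3) → 0 H
  atom 8: aromatic c, 3 neighbours → 0 H
  atom 9: Cl (halogen, monovalent) → 0 H
  atom 10: aromatic c, 3 neighbours → 0 H
  atom 11: C, bond orders sum to 3 (valence 4) → 1 H
  atom 12: C, bond orders sum to 1 (valence 4) → 3 H
  atom 13: C, bond orders sum to 1 (valence 4) → 3 H
  atom 14: aromatic c, 3 neighbours → 0 H
  atom 15: C, bond orders sum to 3 (valence 4) → 1 H
  atom 16: O, bond orders sum to 2 (valence 2) → 0 H
Total hydrogens: 9.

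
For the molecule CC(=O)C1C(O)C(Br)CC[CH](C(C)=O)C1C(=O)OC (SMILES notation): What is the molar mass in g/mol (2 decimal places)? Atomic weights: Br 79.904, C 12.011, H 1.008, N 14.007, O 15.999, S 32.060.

335.19 g/mol

First, the molecular formula is C13H19BrO5 (counting implicit H from valence).
  Br: 1 × 79.904 = 79.904
  C: 13 × 12.011 = 156.143
  H: 19 × 1.008 = 19.152
  O: 5 × 15.999 = 79.995
Sum: 1×79.904 + 13×12.011 + 19×1.008 + 5×15.999 = 335.194 → 335.19 g/mol.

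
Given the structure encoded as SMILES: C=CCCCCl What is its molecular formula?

C5H9Cl

Walk through each heavy atom and fill implicit hydrogens from standard valence (C 4, N 3, O 2, S 2, halogen 1):
  atom 1: C, bond orders sum to 2 (valence 4) → 2 H
  atom 2: C, bond orders sum to 3 (valence 4) → 1 H
  atom 3: C, bond orders sum to 2 (valence 4) → 2 H
  atom 4: C, bond orders sum to 2 (valence 4) → 2 H
  atom 5: C, bond orders sum to 2 (valence 4) → 2 H
  atom 6: Cl (halogen, monovalent) → 0 H
Totals → C:5, H:9, Cl:1.
In Hill order: C5H9Cl.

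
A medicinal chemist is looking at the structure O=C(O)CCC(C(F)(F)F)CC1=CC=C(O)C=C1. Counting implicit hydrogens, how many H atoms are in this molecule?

13

Walk through each heavy atom and fill implicit hydrogens from standard valence (C 4, N 3, O 2, S 2, halogen 1):
  atom 1: O, bond orders sum to 2 (valence 2) → 0 H
  atom 2: C, bond orders sum to 4 (valence 4) → 0 H
  atom 3: O, bond orders sum to 1 (valence 2) → 1 H
  atom 4: C, bond orders sum to 2 (valence 4) → 2 H
  atom 5: C, bond orders sum to 2 (valence 4) → 2 H
  atom 6: C, bond orders sum to 3 (valence 4) → 1 H
  atom 7: C, bond orders sum to 4 (valence 4) → 0 H
  atom 8: F (halogen, monovalent) → 0 H
  atom 9: F (halogen, monovalent) → 0 H
  atom 10: F (halogen, monovalent) → 0 H
  atom 11: C, bond orders sum to 2 (valence 4) → 2 H
  atom 12: C, bond orders sum to 4 (valence 4) → 0 H
  atom 13: C, bond orders sum to 3 (valence 4) → 1 H
  atom 14: C, bond orders sum to 3 (valence 4) → 1 H
  atom 15: C, bond orders sum to 4 (valence 4) → 0 H
  atom 16: O, bond orders sum to 1 (valence 2) → 1 H
  atom 17: C, bond orders sum to 3 (valence 4) → 1 H
  atom 18: C, bond orders sum to 3 (valence 4) → 1 H
Total hydrogens: 13.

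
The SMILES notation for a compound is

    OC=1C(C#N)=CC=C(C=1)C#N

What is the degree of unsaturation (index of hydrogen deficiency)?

8

Molecular formula: C8H4N2O.
DoU = (2C + 2 + N − H − X) / 2, where X is the halogen count and O/S are ignored.
    = (2·8 + 2 + 2 − 4 − 0) / 2 = 16 / 2 = 8.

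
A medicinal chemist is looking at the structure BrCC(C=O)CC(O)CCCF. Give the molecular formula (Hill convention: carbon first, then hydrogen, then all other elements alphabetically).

C8H14BrFO2

Walk through each heavy atom and fill implicit hydrogens from standard valence (C 4, N 3, O 2, S 2, halogen 1):
  atom 1: Br (halogen, monovalent) → 0 H
  atom 2: C, bond orders sum to 2 (valence 4) → 2 H
  atom 3: C, bond orders sum to 3 (valence 4) → 1 H
  atom 4: C, bond orders sum to 3 (valence 4) → 1 H
  atom 5: O, bond orders sum to 2 (valence 2) → 0 H
  atom 6: C, bond orders sum to 2 (valence 4) → 2 H
  atom 7: C, bond orders sum to 3 (valence 4) → 1 H
  atom 8: O, bond orders sum to 1 (valence 2) → 1 H
  atom 9: C, bond orders sum to 2 (valence 4) → 2 H
  atom 10: C, bond orders sum to 2 (valence 4) → 2 H
  atom 11: C, bond orders sum to 2 (valence 4) → 2 H
  atom 12: F (halogen, monovalent) → 0 H
Totals → C:8, H:14, Br:1, F:1, O:2.
In Hill order: C8H14BrFO2.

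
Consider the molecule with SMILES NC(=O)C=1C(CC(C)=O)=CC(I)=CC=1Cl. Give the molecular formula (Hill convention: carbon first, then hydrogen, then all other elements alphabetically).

C10H9ClINO2

Walk through each heavy atom and fill implicit hydrogens from standard valence (C 4, N 3, O 2, S 2, halogen 1):
  atom 1: N, bond orders sum to 1 (valence 3) → 2 H
  atom 2: C, bond orders sum to 4 (valence 4) → 0 H
  atom 3: O, bond orders sum to 2 (valence 2) → 0 H
  atom 4: C, bond orders sum to 4 (valence 4) → 0 H
  atom 5: C, bond orders sum to 4 (valence 4) → 0 H
  atom 6: C, bond orders sum to 2 (valence 4) → 2 H
  atom 7: C, bond orders sum to 4 (valence 4) → 0 H
  atom 8: C, bond orders sum to 1 (valence 4) → 3 H
  atom 9: O, bond orders sum to 2 (valence 2) → 0 H
  atom 10: C, bond orders sum to 3 (valence 4) → 1 H
  atom 11: C, bond orders sum to 4 (valence 4) → 0 H
  atom 12: I (halogen, monovalent) → 0 H
  atom 13: C, bond orders sum to 3 (valence 4) → 1 H
  atom 14: C, bond orders sum to 4 (valence 4) → 0 H
  atom 15: Cl (halogen, monovalent) → 0 H
Totals → C:10, H:9, Cl:1, I:1, N:1, O:2.
In Hill order: C10H9ClINO2.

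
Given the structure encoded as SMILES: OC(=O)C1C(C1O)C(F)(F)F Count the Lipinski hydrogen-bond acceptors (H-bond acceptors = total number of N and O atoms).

N atoms: 0; O atoms: 3.
Lipinski HBA = 0 + 3 = 3.

3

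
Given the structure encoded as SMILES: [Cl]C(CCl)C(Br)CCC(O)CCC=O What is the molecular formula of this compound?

Walk through each heavy atom and fill implicit hydrogens from standard valence (C 4, N 3, O 2, S 2, halogen 1):
  atom 1: Cl with explicit H count 0
  atom 2: C, bond orders sum to 3 (valence 4) → 1 H
  atom 3: C, bond orders sum to 2 (valence 4) → 2 H
  atom 4: Cl (halogen, monovalent) → 0 H
  atom 5: C, bond orders sum to 3 (valence 4) → 1 H
  atom 6: Br (halogen, monovalent) → 0 H
  atom 7: C, bond orders sum to 2 (valence 4) → 2 H
  atom 8: C, bond orders sum to 2 (valence 4) → 2 H
  atom 9: C, bond orders sum to 3 (valence 4) → 1 H
  atom 10: O, bond orders sum to 1 (valence 2) → 1 H
  atom 11: C, bond orders sum to 2 (valence 4) → 2 H
  atom 12: C, bond orders sum to 2 (valence 4) → 2 H
  atom 13: C, bond orders sum to 3 (valence 4) → 1 H
  atom 14: O, bond orders sum to 2 (valence 2) → 0 H
Totals → C:9, H:15, Br:1, Cl:2, O:2.

C9H15BrCl2O2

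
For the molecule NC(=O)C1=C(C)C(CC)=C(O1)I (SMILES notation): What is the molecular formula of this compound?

C8H10INO2

Walk through each heavy atom and fill implicit hydrogens from standard valence (C 4, N 3, O 2, S 2, halogen 1):
  atom 1: N, bond orders sum to 1 (valence 3) → 2 H
  atom 2: C, bond orders sum to 4 (valence 4) → 0 H
  atom 3: O, bond orders sum to 2 (valence 2) → 0 H
  atom 4: C, bond orders sum to 4 (valence 4) → 0 H
  atom 5: C, bond orders sum to 4 (valence 4) → 0 H
  atom 6: C, bond orders sum to 1 (valence 4) → 3 H
  atom 7: C, bond orders sum to 4 (valence 4) → 0 H
  atom 8: C, bond orders sum to 2 (valence 4) → 2 H
  atom 9: C, bond orders sum to 1 (valence 4) → 3 H
  atom 10: C, bond orders sum to 4 (valence 4) → 0 H
  atom 11: O, bond orders sum to 2 (valence 2) → 0 H
  atom 12: I (halogen, monovalent) → 0 H
Totals → C:8, H:10, I:1, N:1, O:2.
In Hill order: C8H10INO2.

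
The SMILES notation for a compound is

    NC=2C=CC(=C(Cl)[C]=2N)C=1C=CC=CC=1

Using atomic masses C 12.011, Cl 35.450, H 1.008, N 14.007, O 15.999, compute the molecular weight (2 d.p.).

First, the molecular formula is C12H11ClN2 (counting implicit H from valence).
  C: 12 × 12.011 = 144.132
  Cl: 1 × 35.450 = 35.450
  H: 11 × 1.008 = 11.088
  N: 2 × 14.007 = 28.014
Sum: 12×12.011 + 1×35.450 + 11×1.008 + 2×14.007 = 218.684 → 218.68 g/mol.

218.68 g/mol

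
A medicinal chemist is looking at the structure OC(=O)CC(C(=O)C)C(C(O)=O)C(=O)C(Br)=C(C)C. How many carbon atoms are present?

Count every carbon token in the SMILES (each C, including those in ring-closure positions and inside branches).
Carbon count: 12.

12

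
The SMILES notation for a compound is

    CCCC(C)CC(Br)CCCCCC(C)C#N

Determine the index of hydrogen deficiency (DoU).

2

Molecular formula: C15H28BrN.
DoU = (2C + 2 + N − H − X) / 2, where X is the halogen count and O/S are ignored.
    = (2·15 + 2 + 1 − 28 − 1) / 2 = 4 / 2 = 2.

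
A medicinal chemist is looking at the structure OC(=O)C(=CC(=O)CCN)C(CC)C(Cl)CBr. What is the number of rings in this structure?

0

In SMILES, each pair of matching ring-closure digits denotes one ring-closing bond; the number of such bonds equals the number of independent rings.
Ring-closure bonds here: 0.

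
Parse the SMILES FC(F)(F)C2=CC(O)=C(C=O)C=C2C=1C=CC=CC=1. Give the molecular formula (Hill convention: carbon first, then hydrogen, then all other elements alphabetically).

Walk through each heavy atom and fill implicit hydrogens from standard valence (C 4, N 3, O 2, S 2, halogen 1):
  atom 1: F (halogen, monovalent) → 0 H
  atom 2: C, bond orders sum to 4 (valence 4) → 0 H
  atom 3: F (halogen, monovalent) → 0 H
  atom 4: F (halogen, monovalent) → 0 H
  atom 5: C, bond orders sum to 4 (valence 4) → 0 H
  atom 6: C, bond orders sum to 3 (valence 4) → 1 H
  atom 7: C, bond orders sum to 4 (valence 4) → 0 H
  atom 8: O, bond orders sum to 1 (valence 2) → 1 H
  atom 9: C, bond orders sum to 4 (valence 4) → 0 H
  atom 10: C, bond orders sum to 3 (valence 4) → 1 H
  atom 11: O, bond orders sum to 2 (valence 2) → 0 H
  atom 12: C, bond orders sum to 3 (valence 4) → 1 H
  atom 13: C, bond orders sum to 4 (valence 4) → 0 H
  atom 14: C, bond orders sum to 4 (valence 4) → 0 H
  atom 15: C, bond orders sum to 3 (valence 4) → 1 H
  atom 16: C, bond orders sum to 3 (valence 4) → 1 H
  atom 17: C, bond orders sum to 3 (valence 4) → 1 H
  atom 18: C, bond orders sum to 3 (valence 4) → 1 H
  atom 19: C, bond orders sum to 3 (valence 4) → 1 H
Totals → C:14, H:9, F:3, O:2.
In Hill order: C14H9F3O2.

C14H9F3O2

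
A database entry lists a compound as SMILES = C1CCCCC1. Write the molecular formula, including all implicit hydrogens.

Walk through each heavy atom and fill implicit hydrogens from standard valence (C 4, N 3, O 2, S 2, halogen 1):
  atom 1: C, bond orders sum to 2 (valence 4) → 2 H
  atom 2: C, bond orders sum to 2 (valence 4) → 2 H
  atom 3: C, bond orders sum to 2 (valence 4) → 2 H
  atom 4: C, bond orders sum to 2 (valence 4) → 2 H
  atom 5: C, bond orders sum to 2 (valence 4) → 2 H
  atom 6: C, bond orders sum to 2 (valence 4) → 2 H
Totals → C:6, H:12.
In Hill order: C6H12.

C6H12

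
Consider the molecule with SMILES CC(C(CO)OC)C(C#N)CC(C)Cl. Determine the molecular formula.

Walk through each heavy atom and fill implicit hydrogens from standard valence (C 4, N 3, O 2, S 2, halogen 1):
  atom 1: C, bond orders sum to 1 (valence 4) → 3 H
  atom 2: C, bond orders sum to 3 (valence 4) → 1 H
  atom 3: C, bond orders sum to 3 (valence 4) → 1 H
  atom 4: C, bond orders sum to 2 (valence 4) → 2 H
  atom 5: O, bond orders sum to 1 (valence 2) → 1 H
  atom 6: O, bond orders sum to 2 (valence 2) → 0 H
  atom 7: C, bond orders sum to 1 (valence 4) → 3 H
  atom 8: C, bond orders sum to 3 (valence 4) → 1 H
  atom 9: C, bond orders sum to 4 (valence 4) → 0 H
  atom 10: N, bond orders sum to 3 (valence 3) → 0 H
  atom 11: C, bond orders sum to 2 (valence 4) → 2 H
  atom 12: C, bond orders sum to 3 (valence 4) → 1 H
  atom 13: C, bond orders sum to 1 (valence 4) → 3 H
  atom 14: Cl (halogen, monovalent) → 0 H
Totals → C:10, H:18, Cl:1, N:1, O:2.
In Hill order: C10H18ClNO2.

C10H18ClNO2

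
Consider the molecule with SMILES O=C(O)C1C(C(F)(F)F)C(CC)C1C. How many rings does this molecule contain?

1

In SMILES, each pair of matching ring-closure digits denotes one ring-closing bond; the number of such bonds equals the number of independent rings.
Ring-closure bonds here: 1.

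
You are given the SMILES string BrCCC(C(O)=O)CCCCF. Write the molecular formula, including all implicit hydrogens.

C8H14BrFO2

Walk through each heavy atom and fill implicit hydrogens from standard valence (C 4, N 3, O 2, S 2, halogen 1):
  atom 1: Br (halogen, monovalent) → 0 H
  atom 2: C, bond orders sum to 2 (valence 4) → 2 H
  atom 3: C, bond orders sum to 2 (valence 4) → 2 H
  atom 4: C, bond orders sum to 3 (valence 4) → 1 H
  atom 5: C, bond orders sum to 4 (valence 4) → 0 H
  atom 6: O, bond orders sum to 1 (valence 2) → 1 H
  atom 7: O, bond orders sum to 2 (valence 2) → 0 H
  atom 8: C, bond orders sum to 2 (valence 4) → 2 H
  atom 9: C, bond orders sum to 2 (valence 4) → 2 H
  atom 10: C, bond orders sum to 2 (valence 4) → 2 H
  atom 11: C, bond orders sum to 2 (valence 4) → 2 H
  atom 12: F (halogen, monovalent) → 0 H
Totals → C:8, H:14, Br:1, F:1, O:2.
In Hill order: C8H14BrFO2.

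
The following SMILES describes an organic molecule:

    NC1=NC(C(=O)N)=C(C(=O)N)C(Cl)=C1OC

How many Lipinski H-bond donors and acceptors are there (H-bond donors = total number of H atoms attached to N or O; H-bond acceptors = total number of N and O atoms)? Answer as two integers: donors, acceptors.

Donors: find every N or O and count the H atoms it carries.
  atom 1 (N): bond orders sum to 1 → 2 H
  atom 3 (N): bond orders sum to 3 → 0 H
  atom 6 (O): bond orders sum to 2 → 0 H
  atom 7 (N): bond orders sum to 1 → 2 H
  atom 10 (O): bond orders sum to 2 → 0 H
  atom 11 (N): bond orders sum to 1 → 2 H
  atom 15 (O): bond orders sum to 2 → 0 H
Lipinski HBD = 6.
Acceptors: N atoms = 4, O atoms = 3 → HBA = 7.

6, 7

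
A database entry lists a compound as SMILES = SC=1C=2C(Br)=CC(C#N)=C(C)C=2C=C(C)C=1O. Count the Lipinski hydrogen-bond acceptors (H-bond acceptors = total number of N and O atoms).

N atoms: 1; O atoms: 1.
Lipinski HBA = 1 + 1 = 2.

2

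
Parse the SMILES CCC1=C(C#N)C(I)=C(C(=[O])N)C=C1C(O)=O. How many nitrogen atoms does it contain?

2

Scan the SMILES for N atoms (remember two-letter symbols like Cl and Br are single atoms).
Nitrogen count: 2.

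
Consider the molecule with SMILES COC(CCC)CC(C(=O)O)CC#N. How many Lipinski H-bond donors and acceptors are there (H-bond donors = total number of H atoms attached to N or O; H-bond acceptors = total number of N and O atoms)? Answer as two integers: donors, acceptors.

Donors: find every N or O and count the H atoms it carries.
  atom 2 (O): bond orders sum to 2 → 0 H
  atom 10 (O): bond orders sum to 2 → 0 H
  atom 11 (O): bond orders sum to 1 → 1 H
  atom 14 (N): bond orders sum to 3 → 0 H
Lipinski HBD = 1.
Acceptors: N atoms = 1, O atoms = 3 → HBA = 4.

1, 4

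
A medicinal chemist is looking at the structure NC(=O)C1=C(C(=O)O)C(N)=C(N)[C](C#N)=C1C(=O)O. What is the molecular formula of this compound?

Walk through each heavy atom and fill implicit hydrogens from standard valence (C 4, N 3, O 2, S 2, halogen 1):
  atom 1: N, bond orders sum to 1 (valence 3) → 2 H
  atom 2: C, bond orders sum to 4 (valence 4) → 0 H
  atom 3: O, bond orders sum to 2 (valence 2) → 0 H
  atom 4: C, bond orders sum to 4 (valence 4) → 0 H
  atom 5: C, bond orders sum to 4 (valence 4) → 0 H
  atom 6: C, bond orders sum to 4 (valence 4) → 0 H
  atom 7: O, bond orders sum to 2 (valence 2) → 0 H
  atom 8: O, bond orders sum to 1 (valence 2) → 1 H
  atom 9: C, bond orders sum to 4 (valence 4) → 0 H
  atom 10: N, bond orders sum to 1 (valence 3) → 2 H
  atom 11: C, bond orders sum to 4 (valence 4) → 0 H
  atom 12: N, bond orders sum to 1 (valence 3) → 2 H
  atom 13: C with explicit H count 0
  atom 14: C, bond orders sum to 4 (valence 4) → 0 H
  atom 15: N, bond orders sum to 3 (valence 3) → 0 H
  atom 16: C, bond orders sum to 4 (valence 4) → 0 H
  atom 17: C, bond orders sum to 4 (valence 4) → 0 H
  atom 18: O, bond orders sum to 2 (valence 2) → 0 H
  atom 19: O, bond orders sum to 1 (valence 2) → 1 H
Totals → C:10, H:8, N:4, O:5.

C10H8N4O5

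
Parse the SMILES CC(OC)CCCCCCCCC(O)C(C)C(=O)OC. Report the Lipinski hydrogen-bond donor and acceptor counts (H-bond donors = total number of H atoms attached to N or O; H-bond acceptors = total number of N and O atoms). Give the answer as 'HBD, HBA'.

1, 4

Donors: find every N or O and count the H atoms it carries.
  atom 3 (O): bond orders sum to 2 → 0 H
  atom 14 (O): bond orders sum to 1 → 1 H
  atom 18 (O): bond orders sum to 2 → 0 H
  atom 19 (O): bond orders sum to 2 → 0 H
Lipinski HBD = 1.
Acceptors: N atoms = 0, O atoms = 4 → HBA = 4.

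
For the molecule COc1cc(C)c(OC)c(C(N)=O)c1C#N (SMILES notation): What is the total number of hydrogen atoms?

12

Walk through each heavy atom and fill implicit hydrogens from standard valence (C 4, N 3, O 2, S 2, halogen 1); for lowercase aromatic atoms, an aromatic c carries 1 H when it has two neighbours and 0 H with three, and aromatic n carries 0 H:
  atom 1: C, bond orders sum to 1 (valence 4) → 3 H
  atom 2: O, bond orders sum to 2 (valence 2) → 0 H
  atom 3: aromatic c, 3 neighbours → 0 H
  atom 4: aromatic c, 2 neighbours → 1 H
  atom 5: aromatic c, 3 neighbours → 0 H
  atom 6: C, bond orders sum to 1 (valence 4) → 3 H
  atom 7: aromatic c, 3 neighbours → 0 H
  atom 8: O, bond orders sum to 2 (valence 2) → 0 H
  atom 9: C, bond orders sum to 1 (valence 4) → 3 H
  atom 10: aromatic c, 3 neighbours → 0 H
  atom 11: C, bond orders sum to 4 (valence 4) → 0 H
  atom 12: N, bond orders sum to 1 (valence 3) → 2 H
  atom 13: O, bond orders sum to 2 (valence 2) → 0 H
  atom 14: aromatic c, 3 neighbours → 0 H
  atom 15: C, bond orders sum to 4 (valence 4) → 0 H
  atom 16: N, bond orders sum to 3 (valence 3) → 0 H
Total hydrogens: 12.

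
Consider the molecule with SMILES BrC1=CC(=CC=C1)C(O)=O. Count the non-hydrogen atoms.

10

Every atom symbol written in the SMILES (organic subset) is one heavy atom; implicit H are not written.
Heavy atoms by element → Br:1, C:7, O:2.
Total: 10.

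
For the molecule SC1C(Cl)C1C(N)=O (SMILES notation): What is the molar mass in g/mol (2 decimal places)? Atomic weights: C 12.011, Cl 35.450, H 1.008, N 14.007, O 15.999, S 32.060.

First, the molecular formula is C4H6ClNOS (counting implicit H from valence).
  C: 4 × 12.011 = 48.044
  Cl: 1 × 35.450 = 35.450
  H: 6 × 1.008 = 6.048
  N: 1 × 14.007 = 14.007
  O: 1 × 15.999 = 15.999
  S: 1 × 32.060 = 32.060
Sum: 4×12.011 + 1×35.450 + 6×1.008 + 1×14.007 + 1×15.999 + 1×32.060 = 151.608 → 151.61 g/mol.

151.61 g/mol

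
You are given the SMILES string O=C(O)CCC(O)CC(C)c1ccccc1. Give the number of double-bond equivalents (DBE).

5

Molecular formula: C13H18O3.
DoU = (2C + 2 + N − H − X) / 2, where X is the halogen count and O/S are ignored.
    = (2·13 + 2 + 0 − 18 − 0) / 2 = 10 / 2 = 5.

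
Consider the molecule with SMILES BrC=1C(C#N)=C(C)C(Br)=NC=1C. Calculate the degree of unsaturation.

Degree of unsaturation = (number of rings) + (number of π bonds).
Ring closures in the SMILES: 1.
π bonds: 3 double bonds (each 1 DoU), 1 triple bond (each 2 DoU) → 5 DoU from unsaturation.
Total DoU = 1 + 5 = 6.

6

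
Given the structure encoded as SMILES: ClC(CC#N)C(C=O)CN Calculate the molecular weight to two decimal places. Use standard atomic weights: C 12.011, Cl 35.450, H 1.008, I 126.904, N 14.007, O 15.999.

First, the molecular formula is C6H9ClN2O (counting implicit H from valence).
  C: 6 × 12.011 = 72.066
  Cl: 1 × 35.450 = 35.450
  H: 9 × 1.008 = 9.072
  N: 2 × 14.007 = 28.014
  O: 1 × 15.999 = 15.999
Sum: 6×12.011 + 1×35.450 + 9×1.008 + 2×14.007 + 1×15.999 = 160.601 → 160.60 g/mol.

160.60 g/mol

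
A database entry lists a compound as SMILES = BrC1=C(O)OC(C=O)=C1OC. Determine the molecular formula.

Walk through each heavy atom and fill implicit hydrogens from standard valence (C 4, N 3, O 2, S 2, halogen 1):
  atom 1: Br (halogen, monovalent) → 0 H
  atom 2: C, bond orders sum to 4 (valence 4) → 0 H
  atom 3: C, bond orders sum to 4 (valence 4) → 0 H
  atom 4: O, bond orders sum to 1 (valence 2) → 1 H
  atom 5: O, bond orders sum to 2 (valence 2) → 0 H
  atom 6: C, bond orders sum to 4 (valence 4) → 0 H
  atom 7: C, bond orders sum to 3 (valence 4) → 1 H
  atom 8: O, bond orders sum to 2 (valence 2) → 0 H
  atom 9: C, bond orders sum to 4 (valence 4) → 0 H
  atom 10: O, bond orders sum to 2 (valence 2) → 0 H
  atom 11: C, bond orders sum to 1 (valence 4) → 3 H
Totals → C:6, H:5, Br:1, O:4.
In Hill order: C6H5BrO4.

C6H5BrO4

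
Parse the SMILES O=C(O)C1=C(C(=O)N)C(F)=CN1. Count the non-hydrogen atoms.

12

Every atom symbol written in the SMILES (organic subset) is one heavy atom; implicit H are not written.
Heavy atoms by element → C:6, F:1, N:2, O:3.
Total: 12.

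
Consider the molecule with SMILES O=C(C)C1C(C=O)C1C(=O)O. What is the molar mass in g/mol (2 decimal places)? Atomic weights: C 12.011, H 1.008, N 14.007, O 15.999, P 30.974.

First, the molecular formula is C7H8O4 (counting implicit H from valence).
  C: 7 × 12.011 = 84.077
  H: 8 × 1.008 = 8.064
  O: 4 × 15.999 = 63.996
Sum: 7×12.011 + 8×1.008 + 4×15.999 = 156.137 → 156.14 g/mol.

156.14 g/mol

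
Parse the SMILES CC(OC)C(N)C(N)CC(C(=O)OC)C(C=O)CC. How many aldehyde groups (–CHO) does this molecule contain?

1

The aldehyde motif appears at heavy-atom position 16 in the SMILES.
Other groups present: 1 ester, 1 ether, 2 primary amine.
Aldehyde count: 1.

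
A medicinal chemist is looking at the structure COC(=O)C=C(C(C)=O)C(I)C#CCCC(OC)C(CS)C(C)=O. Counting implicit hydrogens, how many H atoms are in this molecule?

Walk through each heavy atom and fill implicit hydrogens from standard valence (C 4, N 3, O 2, S 2, halogen 1):
  atom 1: C, bond orders sum to 1 (valence 4) → 3 H
  atom 2: O, bond orders sum to 2 (valence 2) → 0 H
  atom 3: C, bond orders sum to 4 (valence 4) → 0 H
  atom 4: O, bond orders sum to 2 (valence 2) → 0 H
  atom 5: C, bond orders sum to 3 (valence 4) → 1 H
  atom 6: C, bond orders sum to 4 (valence 4) → 0 H
  atom 7: C, bond orders sum to 4 (valence 4) → 0 H
  atom 8: C, bond orders sum to 1 (valence 4) → 3 H
  atom 9: O, bond orders sum to 2 (valence 2) → 0 H
  atom 10: C, bond orders sum to 3 (valence 4) → 1 H
  atom 11: I (halogen, monovalent) → 0 H
  atom 12: C, bond orders sum to 4 (valence 4) → 0 H
  atom 13: C, bond orders sum to 4 (valence 4) → 0 H
  atom 14: C, bond orders sum to 2 (valence 4) → 2 H
  atom 15: C, bond orders sum to 2 (valence 4) → 2 H
  atom 16: C, bond orders sum to 3 (valence 4) → 1 H
  atom 17: O, bond orders sum to 2 (valence 2) → 0 H
  atom 18: C, bond orders sum to 1 (valence 4) → 3 H
  atom 19: C, bond orders sum to 3 (valence 4) → 1 H
  atom 20: C, bond orders sum to 2 (valence 4) → 2 H
  atom 21: S, bond orders sum to 1 (valence 2) → 1 H
  atom 22: C, bond orders sum to 4 (valence 4) → 0 H
  atom 23: C, bond orders sum to 1 (valence 4) → 3 H
  atom 24: O, bond orders sum to 2 (valence 2) → 0 H
Total hydrogens: 23.

23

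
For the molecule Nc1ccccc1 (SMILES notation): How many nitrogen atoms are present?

1

Scan the SMILES for N atoms (remember two-letter symbols like Cl and Br are single atoms).
Nitrogen count: 1.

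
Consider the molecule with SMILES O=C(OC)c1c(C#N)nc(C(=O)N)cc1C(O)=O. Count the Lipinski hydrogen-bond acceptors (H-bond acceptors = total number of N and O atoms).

N atoms: 3; O atoms: 5.
Lipinski HBA = 3 + 5 = 8.

8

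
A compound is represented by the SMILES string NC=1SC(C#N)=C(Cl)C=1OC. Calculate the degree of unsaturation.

Degree of unsaturation = (number of rings) + (number of π bonds).
Ring closures in the SMILES: 1.
π bonds: 2 double bonds (each 1 DoU), 1 triple bond (each 2 DoU) → 4 DoU from unsaturation.
Total DoU = 1 + 4 = 5.

5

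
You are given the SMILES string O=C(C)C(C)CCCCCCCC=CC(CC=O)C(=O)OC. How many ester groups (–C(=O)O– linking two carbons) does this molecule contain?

The ester motif appears at heavy-atom position 19 in the SMILES.
Other groups present: 1 aldehyde, 1 alkene, 1 ketone.
Ester count: 1.

1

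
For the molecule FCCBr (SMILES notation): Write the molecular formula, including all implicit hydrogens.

Walk through each heavy atom and fill implicit hydrogens from standard valence (C 4, N 3, O 2, S 2, halogen 1):
  atom 1: F (halogen, monovalent) → 0 H
  atom 2: C, bond orders sum to 2 (valence 4) → 2 H
  atom 3: C, bond orders sum to 2 (valence 4) → 2 H
  atom 4: Br (halogen, monovalent) → 0 H
Totals → C:2, H:4, Br:1, F:1.

C2H4BrF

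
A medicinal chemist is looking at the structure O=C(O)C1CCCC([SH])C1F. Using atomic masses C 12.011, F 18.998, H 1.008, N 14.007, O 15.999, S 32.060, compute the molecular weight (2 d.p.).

First, the molecular formula is C7H11FO2S (counting implicit H from valence).
  C: 7 × 12.011 = 84.077
  F: 1 × 18.998 = 18.998
  H: 11 × 1.008 = 11.088
  O: 2 × 15.999 = 31.998
  S: 1 × 32.060 = 32.060
Sum: 7×12.011 + 1×18.998 + 11×1.008 + 2×15.999 + 1×32.060 = 178.221 → 178.22 g/mol.

178.22 g/mol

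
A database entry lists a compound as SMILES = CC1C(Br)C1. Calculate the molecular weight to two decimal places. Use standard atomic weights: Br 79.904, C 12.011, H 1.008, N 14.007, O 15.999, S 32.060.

135.00 g/mol

First, the molecular formula is C4H7Br (counting implicit H from valence).
  Br: 1 × 79.904 = 79.904
  C: 4 × 12.011 = 48.044
  H: 7 × 1.008 = 7.056
Sum: 1×79.904 + 4×12.011 + 7×1.008 = 135.004 → 135.00 g/mol.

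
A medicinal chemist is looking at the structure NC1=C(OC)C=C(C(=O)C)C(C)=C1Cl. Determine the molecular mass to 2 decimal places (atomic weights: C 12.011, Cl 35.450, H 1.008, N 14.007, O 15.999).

213.66 g/mol

First, the molecular formula is C10H12ClNO2 (counting implicit H from valence).
  C: 10 × 12.011 = 120.110
  Cl: 1 × 35.450 = 35.450
  H: 12 × 1.008 = 12.096
  N: 1 × 14.007 = 14.007
  O: 2 × 15.999 = 31.998
Sum: 10×12.011 + 1×35.450 + 12×1.008 + 1×14.007 + 2×15.999 = 213.661 → 213.66 g/mol.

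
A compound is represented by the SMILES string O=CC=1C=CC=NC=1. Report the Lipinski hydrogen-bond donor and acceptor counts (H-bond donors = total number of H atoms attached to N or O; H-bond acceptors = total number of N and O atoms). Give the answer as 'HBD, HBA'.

0, 2

Donors: find every N or O and count the H atoms it carries.
  atom 1 (O): bond orders sum to 2 → 0 H
  atom 7 (N): bond orders sum to 3 → 0 H
Lipinski HBD = 0.
Acceptors: N atoms = 1, O atoms = 1 → HBA = 2.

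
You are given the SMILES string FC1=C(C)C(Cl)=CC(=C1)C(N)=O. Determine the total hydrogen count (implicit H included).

Walk through each heavy atom and fill implicit hydrogens from standard valence (C 4, N 3, O 2, S 2, halogen 1):
  atom 1: F (halogen, monovalent) → 0 H
  atom 2: C, bond orders sum to 4 (valence 4) → 0 H
  atom 3: C, bond orders sum to 4 (valence 4) → 0 H
  atom 4: C, bond orders sum to 1 (valence 4) → 3 H
  atom 5: C, bond orders sum to 4 (valence 4) → 0 H
  atom 6: Cl (halogen, monovalent) → 0 H
  atom 7: C, bond orders sum to 3 (valence 4) → 1 H
  atom 8: C, bond orders sum to 4 (valence 4) → 0 H
  atom 9: C, bond orders sum to 3 (valence 4) → 1 H
  atom 10: C, bond orders sum to 4 (valence 4) → 0 H
  atom 11: N, bond orders sum to 1 (valence 3) → 2 H
  atom 12: O, bond orders sum to 2 (valence 2) → 0 H
Total hydrogens: 7.

7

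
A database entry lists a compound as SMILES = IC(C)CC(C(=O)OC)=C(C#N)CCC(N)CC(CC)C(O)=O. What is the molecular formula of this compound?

C16H25IN2O4

Walk through each heavy atom and fill implicit hydrogens from standard valence (C 4, N 3, O 2, S 2, halogen 1):
  atom 1: I (halogen, monovalent) → 0 H
  atom 2: C, bond orders sum to 3 (valence 4) → 1 H
  atom 3: C, bond orders sum to 1 (valence 4) → 3 H
  atom 4: C, bond orders sum to 2 (valence 4) → 2 H
  atom 5: C, bond orders sum to 4 (valence 4) → 0 H
  atom 6: C, bond orders sum to 4 (valence 4) → 0 H
  atom 7: O, bond orders sum to 2 (valence 2) → 0 H
  atom 8: O, bond orders sum to 2 (valence 2) → 0 H
  atom 9: C, bond orders sum to 1 (valence 4) → 3 H
  atom 10: C, bond orders sum to 4 (valence 4) → 0 H
  atom 11: C, bond orders sum to 4 (valence 4) → 0 H
  atom 12: N, bond orders sum to 3 (valence 3) → 0 H
  atom 13: C, bond orders sum to 2 (valence 4) → 2 H
  atom 14: C, bond orders sum to 2 (valence 4) → 2 H
  atom 15: C, bond orders sum to 3 (valence 4) → 1 H
  atom 16: N, bond orders sum to 1 (valence 3) → 2 H
  atom 17: C, bond orders sum to 2 (valence 4) → 2 H
  atom 18: C, bond orders sum to 3 (valence 4) → 1 H
  atom 19: C, bond orders sum to 2 (valence 4) → 2 H
  atom 20: C, bond orders sum to 1 (valence 4) → 3 H
  atom 21: C, bond orders sum to 4 (valence 4) → 0 H
  atom 22: O, bond orders sum to 1 (valence 2) → 1 H
  atom 23: O, bond orders sum to 2 (valence 2) → 0 H
Totals → C:16, H:25, I:1, N:2, O:4.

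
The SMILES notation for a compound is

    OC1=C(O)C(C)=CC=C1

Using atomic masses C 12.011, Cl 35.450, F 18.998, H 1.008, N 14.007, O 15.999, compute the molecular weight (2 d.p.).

124.14 g/mol

First, the molecular formula is C7H8O2 (counting implicit H from valence).
  C: 7 × 12.011 = 84.077
  H: 8 × 1.008 = 8.064
  O: 2 × 15.999 = 31.998
Sum: 7×12.011 + 8×1.008 + 2×15.999 = 124.139 → 124.14 g/mol.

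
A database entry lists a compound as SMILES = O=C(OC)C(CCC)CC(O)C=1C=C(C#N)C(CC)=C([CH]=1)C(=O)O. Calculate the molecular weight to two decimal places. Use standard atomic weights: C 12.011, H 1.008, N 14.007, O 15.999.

First, the molecular formula is C18H23NO5 (counting implicit H from valence).
  C: 18 × 12.011 = 216.198
  H: 23 × 1.008 = 23.184
  N: 1 × 14.007 = 14.007
  O: 5 × 15.999 = 79.995
Sum: 18×12.011 + 23×1.008 + 1×14.007 + 5×15.999 = 333.384 → 333.38 g/mol.

333.38 g/mol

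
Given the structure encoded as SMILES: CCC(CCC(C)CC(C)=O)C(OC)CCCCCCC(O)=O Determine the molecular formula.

Walk through each heavy atom and fill implicit hydrogens from standard valence (C 4, N 3, O 2, S 2, halogen 1):
  atom 1: C, bond orders sum to 1 (valence 4) → 3 H
  atom 2: C, bond orders sum to 2 (valence 4) → 2 H
  atom 3: C, bond orders sum to 3 (valence 4) → 1 H
  atom 4: C, bond orders sum to 2 (valence 4) → 2 H
  atom 5: C, bond orders sum to 2 (valence 4) → 2 H
  atom 6: C, bond orders sum to 3 (valence 4) → 1 H
  atom 7: C, bond orders sum to 1 (valence 4) → 3 H
  atom 8: C, bond orders sum to 2 (valence 4) → 2 H
  atom 9: C, bond orders sum to 4 (valence 4) → 0 H
  atom 10: C, bond orders sum to 1 (valence 4) → 3 H
  atom 11: O, bond orders sum to 2 (valence 2) → 0 H
  atom 12: C, bond orders sum to 3 (valence 4) → 1 H
  atom 13: O, bond orders sum to 2 (valence 2) → 0 H
  atom 14: C, bond orders sum to 1 (valence 4) → 3 H
  atom 15: C, bond orders sum to 2 (valence 4) → 2 H
  atom 16: C, bond orders sum to 2 (valence 4) → 2 H
  atom 17: C, bond orders sum to 2 (valence 4) → 2 H
  atom 18: C, bond orders sum to 2 (valence 4) → 2 H
  atom 19: C, bond orders sum to 2 (valence 4) → 2 H
  atom 20: C, bond orders sum to 2 (valence 4) → 2 H
  atom 21: C, bond orders sum to 4 (valence 4) → 0 H
  atom 22: O, bond orders sum to 1 (valence 2) → 1 H
  atom 23: O, bond orders sum to 2 (valence 2) → 0 H
Totals → C:19, H:36, O:4.

C19H36O4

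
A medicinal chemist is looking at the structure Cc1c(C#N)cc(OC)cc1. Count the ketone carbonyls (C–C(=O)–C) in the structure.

0

Scan the SMILES for the ketone motif — none present.
Groups that are present: 1 ether, 1 nitrile.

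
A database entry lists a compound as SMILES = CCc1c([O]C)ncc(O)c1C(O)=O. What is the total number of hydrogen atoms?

Walk through each heavy atom and fill implicit hydrogens from standard valence (C 4, N 3, O 2, S 2, halogen 1); for lowercase aromatic atoms, an aromatic c carries 1 H when it has two neighbours and 0 H with three, and aromatic n carries 0 H:
  atom 1: C, bond orders sum to 1 (valence 4) → 3 H
  atom 2: C, bond orders sum to 2 (valence 4) → 2 H
  atom 3: aromatic c, 3 neighbours → 0 H
  atom 4: aromatic c, 3 neighbours → 0 H
  atom 5: O with explicit H count 0
  atom 6: C, bond orders sum to 1 (valence 4) → 3 H
  atom 7: aromatic n, 2 neighbours → 0 H
  atom 8: aromatic c, 2 neighbours → 1 H
  atom 9: aromatic c, 3 neighbours → 0 H
  atom 10: O, bond orders sum to 1 (valence 2) → 1 H
  atom 11: aromatic c, 3 neighbours → 0 H
  atom 12: C, bond orders sum to 4 (valence 4) → 0 H
  atom 13: O, bond orders sum to 1 (valence 2) → 1 H
  atom 14: O, bond orders sum to 2 (valence 2) → 0 H
Total hydrogens: 11.

11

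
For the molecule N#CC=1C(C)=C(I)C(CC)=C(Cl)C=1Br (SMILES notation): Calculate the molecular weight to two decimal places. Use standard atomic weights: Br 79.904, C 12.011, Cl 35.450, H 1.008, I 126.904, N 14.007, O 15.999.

First, the molecular formula is C10H8BrClIN (counting implicit H from valence).
  Br: 1 × 79.904 = 79.904
  C: 10 × 12.011 = 120.110
  Cl: 1 × 35.450 = 35.450
  H: 8 × 1.008 = 8.064
  I: 1 × 126.904 = 126.904
  N: 1 × 14.007 = 14.007
Sum: 1×79.904 + 10×12.011 + 1×35.450 + 8×1.008 + 1×126.904 + 1×14.007 = 384.439 → 384.44 g/mol.

384.44 g/mol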